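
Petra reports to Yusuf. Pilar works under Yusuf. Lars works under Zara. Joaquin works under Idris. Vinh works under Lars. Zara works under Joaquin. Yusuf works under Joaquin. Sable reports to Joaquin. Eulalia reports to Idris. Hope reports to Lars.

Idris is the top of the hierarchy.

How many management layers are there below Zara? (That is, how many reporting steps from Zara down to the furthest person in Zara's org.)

2

The longest chain under Zara runs Zara → Lars → Vinh, which is 2 levels below Zara.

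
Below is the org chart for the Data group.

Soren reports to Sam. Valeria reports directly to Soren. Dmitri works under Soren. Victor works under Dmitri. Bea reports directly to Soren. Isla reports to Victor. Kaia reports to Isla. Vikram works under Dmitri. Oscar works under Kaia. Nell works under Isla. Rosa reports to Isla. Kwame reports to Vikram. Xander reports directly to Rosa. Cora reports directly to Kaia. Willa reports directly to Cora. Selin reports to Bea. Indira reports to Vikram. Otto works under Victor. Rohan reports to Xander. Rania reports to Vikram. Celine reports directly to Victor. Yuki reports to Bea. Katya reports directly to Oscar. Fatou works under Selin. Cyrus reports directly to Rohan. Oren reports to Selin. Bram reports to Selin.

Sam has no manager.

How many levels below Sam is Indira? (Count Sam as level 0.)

4

Chain from Indira up to Sam: Indira → Vikram → Dmitri → Soren → Sam. That is 4 steps up, so Indira is 4 levels below Sam.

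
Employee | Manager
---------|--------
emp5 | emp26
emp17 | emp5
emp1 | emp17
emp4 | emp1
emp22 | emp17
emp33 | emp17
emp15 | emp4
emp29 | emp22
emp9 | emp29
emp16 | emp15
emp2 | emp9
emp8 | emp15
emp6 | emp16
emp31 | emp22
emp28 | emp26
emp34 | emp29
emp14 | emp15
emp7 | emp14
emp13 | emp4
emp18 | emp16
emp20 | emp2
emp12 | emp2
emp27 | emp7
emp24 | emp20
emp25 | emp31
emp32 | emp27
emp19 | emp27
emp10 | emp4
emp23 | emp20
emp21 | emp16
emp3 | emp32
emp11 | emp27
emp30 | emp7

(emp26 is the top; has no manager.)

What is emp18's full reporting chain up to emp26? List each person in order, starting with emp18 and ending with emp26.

emp18 reports to emp16. emp16 reports to emp15. emp15 reports to emp4. emp4 reports to emp1. emp1 reports to emp17. emp17 reports to emp5. emp5 reports to emp26. emp26 is at the top.

emp18 -> emp16 -> emp15 -> emp4 -> emp1 -> emp17 -> emp5 -> emp26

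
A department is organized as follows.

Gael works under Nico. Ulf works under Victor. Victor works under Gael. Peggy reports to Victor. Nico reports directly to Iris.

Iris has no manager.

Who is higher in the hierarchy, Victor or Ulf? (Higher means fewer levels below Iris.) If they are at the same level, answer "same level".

Victor

Victor is 3 levels below Iris; Ulf is 4. Victor is higher.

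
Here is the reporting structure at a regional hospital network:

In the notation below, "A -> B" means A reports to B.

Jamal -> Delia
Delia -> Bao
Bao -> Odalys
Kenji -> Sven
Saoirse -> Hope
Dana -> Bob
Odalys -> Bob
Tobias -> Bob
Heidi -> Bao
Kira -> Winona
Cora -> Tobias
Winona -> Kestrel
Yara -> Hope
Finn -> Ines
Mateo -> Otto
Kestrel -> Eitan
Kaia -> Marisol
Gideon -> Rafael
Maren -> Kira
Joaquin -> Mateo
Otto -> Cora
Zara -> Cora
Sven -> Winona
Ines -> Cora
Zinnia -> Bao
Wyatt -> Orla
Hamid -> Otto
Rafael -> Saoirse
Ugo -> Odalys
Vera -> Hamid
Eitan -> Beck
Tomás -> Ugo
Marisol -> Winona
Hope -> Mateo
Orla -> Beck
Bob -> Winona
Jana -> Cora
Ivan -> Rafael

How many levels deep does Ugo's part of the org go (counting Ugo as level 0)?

1

The longest chain under Ugo runs Ugo → Tomás, which is 1 level below Ugo.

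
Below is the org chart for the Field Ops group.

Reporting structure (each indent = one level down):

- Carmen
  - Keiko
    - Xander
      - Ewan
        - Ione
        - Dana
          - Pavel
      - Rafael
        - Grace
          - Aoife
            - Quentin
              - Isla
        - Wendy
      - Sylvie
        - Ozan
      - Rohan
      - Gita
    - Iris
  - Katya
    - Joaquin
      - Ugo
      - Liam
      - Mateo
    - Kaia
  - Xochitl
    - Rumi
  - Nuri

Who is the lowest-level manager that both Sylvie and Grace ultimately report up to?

Sylvie's chain of managers is Xander, Keiko, Carmen. Grace's chain of managers is Rafael, Xander, Keiko, Carmen. The first manager that appears in both chains is Xander.

Xander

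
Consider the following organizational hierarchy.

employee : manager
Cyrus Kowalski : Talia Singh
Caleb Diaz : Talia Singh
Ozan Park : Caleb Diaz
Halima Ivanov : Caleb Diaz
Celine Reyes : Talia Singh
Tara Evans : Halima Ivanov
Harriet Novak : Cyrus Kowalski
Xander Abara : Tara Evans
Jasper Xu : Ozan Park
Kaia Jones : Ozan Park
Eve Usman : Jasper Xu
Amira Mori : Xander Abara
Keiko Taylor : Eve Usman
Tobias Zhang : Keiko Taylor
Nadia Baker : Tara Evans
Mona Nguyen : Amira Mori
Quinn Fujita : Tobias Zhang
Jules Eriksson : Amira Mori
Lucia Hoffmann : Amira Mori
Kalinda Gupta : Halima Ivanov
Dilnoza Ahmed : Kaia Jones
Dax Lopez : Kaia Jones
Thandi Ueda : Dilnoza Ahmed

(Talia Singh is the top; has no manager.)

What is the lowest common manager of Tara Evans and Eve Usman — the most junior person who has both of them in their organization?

Tara Evans's chain of managers is Halima Ivanov, Caleb Diaz, Talia Singh. Eve Usman's chain of managers is Jasper Xu, Ozan Park, Caleb Diaz, Talia Singh. The first manager that appears in both chains is Caleb Diaz.

Caleb Diaz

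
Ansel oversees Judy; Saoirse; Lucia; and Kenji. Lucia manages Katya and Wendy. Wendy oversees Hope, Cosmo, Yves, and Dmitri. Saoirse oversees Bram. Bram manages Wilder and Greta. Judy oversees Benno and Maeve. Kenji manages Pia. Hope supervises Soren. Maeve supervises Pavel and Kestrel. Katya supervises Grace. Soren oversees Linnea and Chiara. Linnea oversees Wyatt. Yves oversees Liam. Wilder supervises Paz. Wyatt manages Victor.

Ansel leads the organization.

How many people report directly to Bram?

Bram directly manages Wilder, Greta. That is 2 direct reports.

2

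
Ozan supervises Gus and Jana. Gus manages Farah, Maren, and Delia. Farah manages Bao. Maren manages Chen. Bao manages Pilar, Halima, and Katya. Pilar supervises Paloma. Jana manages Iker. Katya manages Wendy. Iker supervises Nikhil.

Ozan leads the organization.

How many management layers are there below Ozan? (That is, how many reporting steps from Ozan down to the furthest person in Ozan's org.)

5

The longest chain under Ozan runs Ozan → Gus → Farah → Bao → Katya → Wendy, which is 5 levels below Ozan.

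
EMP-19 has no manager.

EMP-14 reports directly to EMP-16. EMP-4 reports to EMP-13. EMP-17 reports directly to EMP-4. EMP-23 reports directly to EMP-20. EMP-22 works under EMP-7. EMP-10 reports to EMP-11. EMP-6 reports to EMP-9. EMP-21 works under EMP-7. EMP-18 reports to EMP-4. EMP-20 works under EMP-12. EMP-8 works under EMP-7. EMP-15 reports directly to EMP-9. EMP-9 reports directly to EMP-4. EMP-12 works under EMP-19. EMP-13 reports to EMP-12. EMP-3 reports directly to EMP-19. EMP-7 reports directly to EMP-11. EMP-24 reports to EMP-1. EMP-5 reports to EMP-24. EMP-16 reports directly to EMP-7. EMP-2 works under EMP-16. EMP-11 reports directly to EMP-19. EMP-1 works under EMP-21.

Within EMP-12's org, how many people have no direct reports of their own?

5

The people in EMP-12's organization with no one reporting to them are EMP-23, EMP-18, EMP-6, EMP-15, EMP-17. That is 5.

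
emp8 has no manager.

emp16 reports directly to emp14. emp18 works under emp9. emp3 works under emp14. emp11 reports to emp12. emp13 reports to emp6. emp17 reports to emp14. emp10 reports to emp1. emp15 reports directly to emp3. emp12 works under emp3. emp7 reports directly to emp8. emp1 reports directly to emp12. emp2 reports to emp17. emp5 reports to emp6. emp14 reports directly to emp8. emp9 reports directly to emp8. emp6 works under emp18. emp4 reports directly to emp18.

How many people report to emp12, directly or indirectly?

emp12 directly manages emp11, emp1. emp11 has no reports. Under emp1: emp10 (1). So emp12's organization is 2 direct reports plus everyone under them: 1 + 2 = 3.

3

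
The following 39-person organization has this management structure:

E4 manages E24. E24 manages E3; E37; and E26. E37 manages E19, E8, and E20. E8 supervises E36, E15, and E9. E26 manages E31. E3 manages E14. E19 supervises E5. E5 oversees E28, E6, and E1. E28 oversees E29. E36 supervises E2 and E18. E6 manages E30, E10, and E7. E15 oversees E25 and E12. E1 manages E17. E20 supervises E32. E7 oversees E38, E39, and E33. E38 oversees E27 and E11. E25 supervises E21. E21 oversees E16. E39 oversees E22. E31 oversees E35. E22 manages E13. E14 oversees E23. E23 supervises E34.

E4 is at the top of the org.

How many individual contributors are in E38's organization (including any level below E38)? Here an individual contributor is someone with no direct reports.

The people in E38's organization with no one reporting to them are E27, E11. That is 2.

2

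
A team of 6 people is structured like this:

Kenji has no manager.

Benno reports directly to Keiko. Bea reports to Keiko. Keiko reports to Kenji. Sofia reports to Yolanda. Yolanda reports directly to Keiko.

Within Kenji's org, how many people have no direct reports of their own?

3

The people in Kenji's organization with no one reporting to them are Sofia, Bea, Benno. That is 3.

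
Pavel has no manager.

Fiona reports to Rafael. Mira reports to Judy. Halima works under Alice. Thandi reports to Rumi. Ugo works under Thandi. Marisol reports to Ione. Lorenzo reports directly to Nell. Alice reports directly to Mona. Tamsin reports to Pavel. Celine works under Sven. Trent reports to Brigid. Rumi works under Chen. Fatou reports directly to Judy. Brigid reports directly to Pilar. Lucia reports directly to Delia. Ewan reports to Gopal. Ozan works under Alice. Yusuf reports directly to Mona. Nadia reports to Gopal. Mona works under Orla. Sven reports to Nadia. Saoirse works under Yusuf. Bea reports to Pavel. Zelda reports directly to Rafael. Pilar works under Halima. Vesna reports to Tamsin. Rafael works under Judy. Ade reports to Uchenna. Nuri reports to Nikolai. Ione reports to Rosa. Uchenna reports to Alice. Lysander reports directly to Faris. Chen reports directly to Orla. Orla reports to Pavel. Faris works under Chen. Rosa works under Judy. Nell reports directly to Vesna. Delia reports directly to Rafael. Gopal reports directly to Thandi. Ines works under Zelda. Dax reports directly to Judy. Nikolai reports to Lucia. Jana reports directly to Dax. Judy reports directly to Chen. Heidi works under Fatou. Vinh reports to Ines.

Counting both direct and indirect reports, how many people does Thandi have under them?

Thandi directly manages Gopal, Ugo. Under Gopal: Nadia, Sven, Celine, Ewan (4). Ugo has no reports. So Thandi's organization is 2 direct reports plus everyone under them: 5 + 1 = 6.

6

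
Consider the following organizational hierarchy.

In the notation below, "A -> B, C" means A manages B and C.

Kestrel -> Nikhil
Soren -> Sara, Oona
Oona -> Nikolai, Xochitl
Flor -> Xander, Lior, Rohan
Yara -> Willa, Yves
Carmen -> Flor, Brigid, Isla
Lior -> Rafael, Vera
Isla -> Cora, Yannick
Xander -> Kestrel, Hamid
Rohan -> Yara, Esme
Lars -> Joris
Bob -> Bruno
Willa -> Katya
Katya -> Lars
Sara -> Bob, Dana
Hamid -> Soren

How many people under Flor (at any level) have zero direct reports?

The people in Flor's organization with no one reporting to them are Esme, Yves, Joris, Vera, Rafael, Xochitl, Nikolai, Dana, Bruno, Nikhil. That is 10.

10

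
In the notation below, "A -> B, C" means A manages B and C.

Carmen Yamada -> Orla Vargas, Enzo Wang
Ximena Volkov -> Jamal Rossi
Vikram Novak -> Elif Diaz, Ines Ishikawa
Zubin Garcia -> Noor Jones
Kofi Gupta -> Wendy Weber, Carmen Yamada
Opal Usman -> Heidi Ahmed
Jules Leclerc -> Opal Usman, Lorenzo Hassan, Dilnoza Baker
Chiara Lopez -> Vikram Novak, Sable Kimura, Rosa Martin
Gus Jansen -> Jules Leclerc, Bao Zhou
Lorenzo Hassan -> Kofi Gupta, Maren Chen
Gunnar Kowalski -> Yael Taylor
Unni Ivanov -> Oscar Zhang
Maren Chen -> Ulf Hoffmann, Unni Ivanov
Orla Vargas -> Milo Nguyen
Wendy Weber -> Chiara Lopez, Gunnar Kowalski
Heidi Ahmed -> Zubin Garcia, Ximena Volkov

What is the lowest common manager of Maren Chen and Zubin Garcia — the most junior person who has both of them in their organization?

Jules Leclerc

Maren Chen's chain of managers is Lorenzo Hassan, Jules Leclerc, Gus Jansen. Zubin Garcia's chain of managers is Heidi Ahmed, Opal Usman, Jules Leclerc, Gus Jansen. The first manager that appears in both chains is Jules Leclerc.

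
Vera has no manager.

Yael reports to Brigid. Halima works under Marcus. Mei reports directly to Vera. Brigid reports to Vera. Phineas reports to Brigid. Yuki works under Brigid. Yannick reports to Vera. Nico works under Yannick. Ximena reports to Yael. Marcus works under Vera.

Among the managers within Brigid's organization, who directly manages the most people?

Direct-report counts within Brigid's organization: Brigid has 3; Yael has 1. The largest is 3, held by Brigid.

Brigid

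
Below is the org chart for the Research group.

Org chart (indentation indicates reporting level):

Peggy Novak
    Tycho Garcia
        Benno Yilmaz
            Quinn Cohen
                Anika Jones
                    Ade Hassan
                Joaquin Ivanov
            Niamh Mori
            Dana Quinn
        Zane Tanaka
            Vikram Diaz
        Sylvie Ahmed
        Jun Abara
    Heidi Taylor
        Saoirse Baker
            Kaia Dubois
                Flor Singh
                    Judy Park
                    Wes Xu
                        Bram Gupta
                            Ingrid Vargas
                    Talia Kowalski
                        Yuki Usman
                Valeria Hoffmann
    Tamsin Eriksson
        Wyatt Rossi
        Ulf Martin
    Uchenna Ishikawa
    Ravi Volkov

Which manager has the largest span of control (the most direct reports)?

Direct-report counts: Peggy Novak has 5; Tamsin Eriksson has 2; Heidi Taylor has 1; Saoirse Baker has 1; Kaia Dubois has 2; Flor Singh has 3; Talia Kowalski has 1; Wes Xu has 1; Bram Gupta has 1; Tycho Garcia has 4; Zane Tanaka has 1; Benno Yilmaz has 3; Quinn Cohen has 2; Anika Jones has 1. The largest is 5, held by Peggy Novak.

Peggy Novak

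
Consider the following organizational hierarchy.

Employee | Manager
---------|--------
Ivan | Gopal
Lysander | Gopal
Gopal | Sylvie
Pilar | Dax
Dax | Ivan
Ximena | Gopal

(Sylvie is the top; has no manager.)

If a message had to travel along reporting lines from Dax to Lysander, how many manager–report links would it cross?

Dax is 2 levels below Gopal, and Lysander is 1 level below Gopal (their lowest common manager). The shortest path runs up from Dax to Gopal and back down to Lysander: 2 + 1 = 3 links.

3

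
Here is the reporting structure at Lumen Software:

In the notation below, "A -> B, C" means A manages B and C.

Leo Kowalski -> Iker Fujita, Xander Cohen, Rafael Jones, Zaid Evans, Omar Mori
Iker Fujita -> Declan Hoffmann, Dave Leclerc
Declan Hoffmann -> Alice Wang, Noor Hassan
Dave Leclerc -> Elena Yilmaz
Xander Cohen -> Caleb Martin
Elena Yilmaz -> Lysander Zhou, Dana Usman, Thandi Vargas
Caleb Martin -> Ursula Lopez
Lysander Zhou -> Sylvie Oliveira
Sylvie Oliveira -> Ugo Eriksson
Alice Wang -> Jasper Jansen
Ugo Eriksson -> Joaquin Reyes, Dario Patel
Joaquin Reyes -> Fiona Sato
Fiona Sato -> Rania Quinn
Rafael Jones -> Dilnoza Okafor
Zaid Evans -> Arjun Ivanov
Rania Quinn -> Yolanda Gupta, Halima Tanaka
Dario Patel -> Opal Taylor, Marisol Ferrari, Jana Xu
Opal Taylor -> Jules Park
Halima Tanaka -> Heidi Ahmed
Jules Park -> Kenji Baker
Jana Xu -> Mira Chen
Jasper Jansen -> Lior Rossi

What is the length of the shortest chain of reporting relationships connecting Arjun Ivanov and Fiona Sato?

10

Arjun Ivanov is 2 levels below Leo Kowalski, and Fiona Sato is 8 levels below Leo Kowalski (their lowest common manager). The shortest path runs up from Arjun Ivanov to Leo Kowalski and back down to Fiona Sato: 2 + 8 = 10 links.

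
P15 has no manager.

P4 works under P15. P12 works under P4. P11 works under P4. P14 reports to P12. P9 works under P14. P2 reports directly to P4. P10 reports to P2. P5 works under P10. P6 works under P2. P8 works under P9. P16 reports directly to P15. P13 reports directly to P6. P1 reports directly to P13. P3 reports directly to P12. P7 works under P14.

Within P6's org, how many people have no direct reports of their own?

1

The only person in P6's organization with no one reporting to them is P1. That is 1.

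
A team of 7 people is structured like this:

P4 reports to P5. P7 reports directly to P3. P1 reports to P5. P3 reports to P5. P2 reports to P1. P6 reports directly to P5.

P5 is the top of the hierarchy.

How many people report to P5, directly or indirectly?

P5 directly manages P3, P6, P4, P1. Under P3: P7 (1). P6 has no reports. P4 has no reports. Under P1: P2 (1). So P5's organization is 4 direct reports plus everyone under them: 2 + 1 + 1 + 2 = 6.

6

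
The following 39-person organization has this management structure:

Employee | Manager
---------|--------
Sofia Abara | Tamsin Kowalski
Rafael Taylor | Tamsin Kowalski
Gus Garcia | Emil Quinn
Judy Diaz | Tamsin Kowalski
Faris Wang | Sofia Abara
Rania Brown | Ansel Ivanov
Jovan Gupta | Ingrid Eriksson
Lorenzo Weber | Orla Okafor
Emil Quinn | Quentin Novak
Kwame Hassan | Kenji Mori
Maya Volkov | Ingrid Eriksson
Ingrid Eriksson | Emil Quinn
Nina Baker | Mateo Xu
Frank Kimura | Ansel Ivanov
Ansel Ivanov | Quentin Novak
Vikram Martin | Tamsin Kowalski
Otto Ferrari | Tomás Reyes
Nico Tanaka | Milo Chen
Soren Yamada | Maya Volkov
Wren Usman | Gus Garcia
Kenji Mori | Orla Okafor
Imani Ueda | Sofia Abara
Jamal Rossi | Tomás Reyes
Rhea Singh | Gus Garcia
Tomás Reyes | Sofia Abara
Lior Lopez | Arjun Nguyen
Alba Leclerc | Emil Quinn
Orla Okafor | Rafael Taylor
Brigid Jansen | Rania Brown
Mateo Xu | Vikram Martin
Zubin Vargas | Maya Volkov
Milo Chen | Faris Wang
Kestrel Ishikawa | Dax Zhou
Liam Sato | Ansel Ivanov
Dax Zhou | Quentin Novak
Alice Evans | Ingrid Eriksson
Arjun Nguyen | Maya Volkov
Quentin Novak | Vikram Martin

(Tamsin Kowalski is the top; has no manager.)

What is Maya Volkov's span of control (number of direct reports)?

Maya Volkov directly manages Arjun Nguyen, Zubin Vargas, Soren Yamada. That is 3 direct reports.

3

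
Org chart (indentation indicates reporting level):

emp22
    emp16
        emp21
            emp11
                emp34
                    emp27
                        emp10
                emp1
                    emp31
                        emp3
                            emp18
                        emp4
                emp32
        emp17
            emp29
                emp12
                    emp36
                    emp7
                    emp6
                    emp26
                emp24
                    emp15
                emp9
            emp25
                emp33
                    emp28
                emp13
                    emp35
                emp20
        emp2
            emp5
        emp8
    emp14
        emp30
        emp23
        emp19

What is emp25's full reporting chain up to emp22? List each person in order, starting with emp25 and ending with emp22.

emp25 reports to emp17. emp17 reports to emp16. emp16 reports to emp22. emp22 is at the top.

emp25 -> emp17 -> emp16 -> emp22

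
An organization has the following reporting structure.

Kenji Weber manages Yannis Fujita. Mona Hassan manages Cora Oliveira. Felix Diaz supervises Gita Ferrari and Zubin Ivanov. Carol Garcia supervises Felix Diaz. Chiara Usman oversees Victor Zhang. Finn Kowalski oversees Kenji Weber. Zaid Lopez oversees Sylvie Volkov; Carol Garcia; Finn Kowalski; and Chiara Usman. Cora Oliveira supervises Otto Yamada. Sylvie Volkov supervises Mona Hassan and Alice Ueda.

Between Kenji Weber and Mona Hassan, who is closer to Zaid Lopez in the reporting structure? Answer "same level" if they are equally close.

same level

Both Kenji Weber and Mona Hassan are 2 levels below Zaid Lopez.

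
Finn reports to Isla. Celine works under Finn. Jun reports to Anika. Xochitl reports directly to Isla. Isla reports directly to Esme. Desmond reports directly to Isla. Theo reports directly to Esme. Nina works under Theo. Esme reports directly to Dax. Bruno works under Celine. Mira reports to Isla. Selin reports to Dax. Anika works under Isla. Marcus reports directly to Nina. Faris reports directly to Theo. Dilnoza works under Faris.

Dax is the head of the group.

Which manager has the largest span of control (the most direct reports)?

Isla

Direct-report counts: Dax has 2; Esme has 2; Theo has 2; Faris has 1; Nina has 1; Isla has 5; Anika has 1; Finn has 1; Celine has 1. The largest is 5, held by Isla.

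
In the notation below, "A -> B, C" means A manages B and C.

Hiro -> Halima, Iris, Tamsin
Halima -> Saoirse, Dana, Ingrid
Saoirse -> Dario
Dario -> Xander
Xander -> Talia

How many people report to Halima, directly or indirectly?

6

Halima directly manages Saoirse, Dana, Ingrid. Under Saoirse: Dario, Xander, Talia (3). Dana has no reports. Ingrid has no reports. So Halima's organization is 3 direct reports plus everyone under them: 4 + 1 + 1 = 6.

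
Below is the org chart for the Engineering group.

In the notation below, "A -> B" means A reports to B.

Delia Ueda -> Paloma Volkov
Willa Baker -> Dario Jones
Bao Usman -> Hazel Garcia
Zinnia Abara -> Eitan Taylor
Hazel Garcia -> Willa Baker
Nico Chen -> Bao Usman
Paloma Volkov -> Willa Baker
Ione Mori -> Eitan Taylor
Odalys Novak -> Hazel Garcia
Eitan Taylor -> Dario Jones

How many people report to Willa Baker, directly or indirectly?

6

Willa Baker directly manages Hazel Garcia, Paloma Volkov. Under Hazel Garcia: Bao Usman, Nico Chen, Odalys Novak (3). Under Paloma Volkov: Delia Ueda (1). So Willa Baker's organization is 2 direct reports plus everyone under them: 4 + 2 = 6.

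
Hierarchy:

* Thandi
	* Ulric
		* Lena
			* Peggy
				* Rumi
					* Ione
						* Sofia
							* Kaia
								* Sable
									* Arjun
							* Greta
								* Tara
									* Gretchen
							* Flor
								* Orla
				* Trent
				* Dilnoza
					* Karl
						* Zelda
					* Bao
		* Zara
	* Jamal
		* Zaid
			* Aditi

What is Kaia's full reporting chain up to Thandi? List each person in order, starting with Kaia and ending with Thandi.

Kaia -> Sofia -> Ione -> Rumi -> Peggy -> Lena -> Ulric -> Thandi

Kaia reports to Sofia. Sofia reports to Ione. Ione reports to Rumi. Rumi reports to Peggy. Peggy reports to Lena. Lena reports to Ulric. Ulric reports to Thandi. Thandi is at the top.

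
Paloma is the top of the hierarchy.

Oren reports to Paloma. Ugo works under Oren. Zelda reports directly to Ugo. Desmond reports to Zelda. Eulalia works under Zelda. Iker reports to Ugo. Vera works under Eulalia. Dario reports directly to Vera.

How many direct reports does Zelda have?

Zelda directly manages Desmond, Eulalia. That is 2 direct reports.

2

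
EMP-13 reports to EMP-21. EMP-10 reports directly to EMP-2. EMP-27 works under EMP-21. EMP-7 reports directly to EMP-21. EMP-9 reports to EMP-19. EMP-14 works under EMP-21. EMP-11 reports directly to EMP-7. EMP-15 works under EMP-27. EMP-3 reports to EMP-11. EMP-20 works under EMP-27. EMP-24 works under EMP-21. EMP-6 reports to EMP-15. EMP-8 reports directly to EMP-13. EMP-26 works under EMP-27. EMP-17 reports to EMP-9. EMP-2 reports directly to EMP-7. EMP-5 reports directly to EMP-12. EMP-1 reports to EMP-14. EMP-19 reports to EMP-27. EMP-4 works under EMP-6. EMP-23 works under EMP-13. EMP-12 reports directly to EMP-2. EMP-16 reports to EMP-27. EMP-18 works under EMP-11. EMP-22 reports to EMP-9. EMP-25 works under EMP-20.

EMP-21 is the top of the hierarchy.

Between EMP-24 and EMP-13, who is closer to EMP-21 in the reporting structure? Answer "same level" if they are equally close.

Both EMP-24 and EMP-13 are 1 level below EMP-21.

same level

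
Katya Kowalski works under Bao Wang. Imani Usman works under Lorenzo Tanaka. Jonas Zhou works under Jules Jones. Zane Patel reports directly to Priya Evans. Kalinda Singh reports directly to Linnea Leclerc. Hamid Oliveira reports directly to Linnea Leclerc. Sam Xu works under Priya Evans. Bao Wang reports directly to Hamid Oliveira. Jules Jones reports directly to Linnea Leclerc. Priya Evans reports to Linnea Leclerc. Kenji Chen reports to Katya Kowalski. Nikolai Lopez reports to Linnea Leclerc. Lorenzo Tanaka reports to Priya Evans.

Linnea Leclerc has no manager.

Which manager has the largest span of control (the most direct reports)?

Linnea Leclerc

Direct-report counts: Linnea Leclerc has 5; Priya Evans has 3; Lorenzo Tanaka has 1; Jules Jones has 1; Hamid Oliveira has 1; Bao Wang has 1; Katya Kowalski has 1. The largest is 5, held by Linnea Leclerc.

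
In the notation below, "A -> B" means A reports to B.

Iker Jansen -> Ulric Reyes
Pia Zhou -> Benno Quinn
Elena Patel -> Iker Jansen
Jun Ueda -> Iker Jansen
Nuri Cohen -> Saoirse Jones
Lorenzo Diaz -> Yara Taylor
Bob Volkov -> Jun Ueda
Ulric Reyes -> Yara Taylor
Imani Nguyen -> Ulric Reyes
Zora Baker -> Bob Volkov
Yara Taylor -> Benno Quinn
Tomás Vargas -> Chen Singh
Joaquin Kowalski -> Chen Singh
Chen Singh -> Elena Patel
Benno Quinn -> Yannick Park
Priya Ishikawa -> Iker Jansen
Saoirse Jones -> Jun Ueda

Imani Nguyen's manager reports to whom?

Yara Taylor

Imani Nguyen reports to Ulric Reyes, and Ulric Reyes reports to Yara Taylor. So Imani Nguyen's skip-level manager is Yara Taylor.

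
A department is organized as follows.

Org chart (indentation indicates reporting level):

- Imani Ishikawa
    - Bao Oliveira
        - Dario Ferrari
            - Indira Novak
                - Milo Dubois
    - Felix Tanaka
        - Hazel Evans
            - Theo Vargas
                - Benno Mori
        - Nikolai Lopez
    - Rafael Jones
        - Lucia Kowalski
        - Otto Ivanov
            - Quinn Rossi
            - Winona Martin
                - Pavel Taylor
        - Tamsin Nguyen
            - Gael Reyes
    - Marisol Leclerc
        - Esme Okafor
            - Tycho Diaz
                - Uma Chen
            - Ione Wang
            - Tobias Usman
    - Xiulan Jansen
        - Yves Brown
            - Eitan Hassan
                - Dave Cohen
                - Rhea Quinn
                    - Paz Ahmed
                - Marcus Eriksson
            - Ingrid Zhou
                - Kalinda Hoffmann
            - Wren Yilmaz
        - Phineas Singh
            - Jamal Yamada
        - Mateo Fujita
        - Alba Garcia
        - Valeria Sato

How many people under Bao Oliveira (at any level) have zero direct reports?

The only person in Bao Oliveira's organization with no one reporting to them is Milo Dubois. That is 1.

1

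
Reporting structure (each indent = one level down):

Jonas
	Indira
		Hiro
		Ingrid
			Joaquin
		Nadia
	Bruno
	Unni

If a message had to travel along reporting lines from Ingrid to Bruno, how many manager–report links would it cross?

Ingrid is 2 levels below Jonas, and Bruno is 1 level below Jonas (their lowest common manager). The shortest path runs up from Ingrid to Jonas and back down to Bruno: 2 + 1 = 3 links.

3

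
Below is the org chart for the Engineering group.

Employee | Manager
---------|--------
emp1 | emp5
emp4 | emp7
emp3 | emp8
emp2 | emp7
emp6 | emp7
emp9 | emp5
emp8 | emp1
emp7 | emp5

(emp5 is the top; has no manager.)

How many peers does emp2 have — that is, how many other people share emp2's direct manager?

emp2 reports to emp7. emp7's other direct reports are emp4, emp6 — 2 peers.

2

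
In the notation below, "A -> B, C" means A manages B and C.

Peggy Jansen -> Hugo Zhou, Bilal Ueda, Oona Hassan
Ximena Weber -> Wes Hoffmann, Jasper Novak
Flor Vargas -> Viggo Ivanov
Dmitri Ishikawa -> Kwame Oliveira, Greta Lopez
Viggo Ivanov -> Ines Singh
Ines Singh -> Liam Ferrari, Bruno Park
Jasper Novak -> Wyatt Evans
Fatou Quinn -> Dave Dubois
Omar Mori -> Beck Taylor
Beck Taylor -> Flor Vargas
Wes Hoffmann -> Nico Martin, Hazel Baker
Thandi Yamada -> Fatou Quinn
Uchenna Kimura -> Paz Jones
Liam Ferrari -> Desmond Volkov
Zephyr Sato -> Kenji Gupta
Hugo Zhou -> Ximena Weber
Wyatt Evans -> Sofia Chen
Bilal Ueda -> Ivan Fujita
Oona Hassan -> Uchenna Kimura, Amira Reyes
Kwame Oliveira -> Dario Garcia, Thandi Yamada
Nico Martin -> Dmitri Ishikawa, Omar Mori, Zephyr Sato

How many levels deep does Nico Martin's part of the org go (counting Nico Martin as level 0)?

The longest chain under Nico Martin runs Nico Martin → Omar Mori → Beck Taylor → Flor Vargas → Viggo Ivanov → Ines Singh → Liam Ferrari → Desmond Volkov, which is 7 levels below Nico Martin.

7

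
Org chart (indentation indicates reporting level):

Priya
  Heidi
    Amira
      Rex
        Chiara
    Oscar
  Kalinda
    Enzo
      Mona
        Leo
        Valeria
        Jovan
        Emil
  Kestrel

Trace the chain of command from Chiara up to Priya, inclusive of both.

Chiara -> Rex -> Amira -> Heidi -> Priya

Chiara reports to Rex. Rex reports to Amira. Amira reports to Heidi. Heidi reports to Priya. Priya is at the top.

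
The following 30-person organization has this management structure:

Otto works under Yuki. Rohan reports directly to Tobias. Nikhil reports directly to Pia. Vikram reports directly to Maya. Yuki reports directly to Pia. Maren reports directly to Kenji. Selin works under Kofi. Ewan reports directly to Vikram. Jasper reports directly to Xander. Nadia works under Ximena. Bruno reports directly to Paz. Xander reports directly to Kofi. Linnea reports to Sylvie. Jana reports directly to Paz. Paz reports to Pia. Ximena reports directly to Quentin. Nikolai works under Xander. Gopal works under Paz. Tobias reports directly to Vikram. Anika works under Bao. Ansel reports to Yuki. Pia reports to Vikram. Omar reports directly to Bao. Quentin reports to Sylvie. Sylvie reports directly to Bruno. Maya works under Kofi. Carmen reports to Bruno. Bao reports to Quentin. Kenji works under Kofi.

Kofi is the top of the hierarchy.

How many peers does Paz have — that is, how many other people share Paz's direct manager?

2

Paz reports to Pia. Pia's other direct reports are Nikhil, Yuki — 2 peers.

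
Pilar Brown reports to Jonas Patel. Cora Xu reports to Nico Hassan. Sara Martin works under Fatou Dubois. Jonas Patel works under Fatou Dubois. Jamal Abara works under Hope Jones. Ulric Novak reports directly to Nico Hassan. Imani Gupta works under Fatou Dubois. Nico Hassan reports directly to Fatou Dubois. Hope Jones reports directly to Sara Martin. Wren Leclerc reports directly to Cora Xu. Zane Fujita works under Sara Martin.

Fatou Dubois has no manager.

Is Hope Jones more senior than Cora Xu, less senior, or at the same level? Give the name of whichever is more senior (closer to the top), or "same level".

same level

Both Hope Jones and Cora Xu are 2 levels below Fatou Dubois.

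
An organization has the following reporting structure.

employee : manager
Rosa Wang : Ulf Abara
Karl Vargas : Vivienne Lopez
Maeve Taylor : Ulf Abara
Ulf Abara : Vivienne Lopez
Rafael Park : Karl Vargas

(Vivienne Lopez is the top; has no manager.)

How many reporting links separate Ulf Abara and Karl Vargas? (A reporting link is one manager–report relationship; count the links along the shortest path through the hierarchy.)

2

Ulf Abara is 1 level below Vivienne Lopez, and Karl Vargas is 1 level below Vivienne Lopez (their lowest common manager). The shortest path runs up from Ulf Abara to Vivienne Lopez and back down to Karl Vargas: 1 + 1 = 2 links.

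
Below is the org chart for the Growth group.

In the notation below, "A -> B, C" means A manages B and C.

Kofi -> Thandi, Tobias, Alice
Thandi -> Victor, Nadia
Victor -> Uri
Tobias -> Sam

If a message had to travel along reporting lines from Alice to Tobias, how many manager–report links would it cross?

2

Alice is 1 level below Kofi, and Tobias is 1 level below Kofi (their lowest common manager). The shortest path runs up from Alice to Kofi and back down to Tobias: 1 + 1 = 2 links.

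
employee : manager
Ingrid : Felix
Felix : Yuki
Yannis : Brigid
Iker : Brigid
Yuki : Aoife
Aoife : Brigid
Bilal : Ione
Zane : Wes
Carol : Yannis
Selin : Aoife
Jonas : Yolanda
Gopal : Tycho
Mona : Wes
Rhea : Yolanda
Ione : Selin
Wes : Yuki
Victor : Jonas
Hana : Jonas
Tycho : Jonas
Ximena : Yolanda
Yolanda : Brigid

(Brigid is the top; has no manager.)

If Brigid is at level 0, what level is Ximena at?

Chain from Ximena up to Brigid: Ximena → Yolanda → Brigid. That is 2 steps up, so Ximena is 2 levels below Brigid.

2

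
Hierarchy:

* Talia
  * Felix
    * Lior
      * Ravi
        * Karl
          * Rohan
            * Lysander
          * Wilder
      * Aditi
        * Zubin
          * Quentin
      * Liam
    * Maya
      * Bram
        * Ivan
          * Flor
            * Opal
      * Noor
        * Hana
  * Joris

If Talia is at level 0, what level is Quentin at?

5

Chain from Quentin up to Talia: Quentin → Zubin → Aditi → Lior → Felix → Talia. That is 5 steps up, so Quentin is 5 levels below Talia.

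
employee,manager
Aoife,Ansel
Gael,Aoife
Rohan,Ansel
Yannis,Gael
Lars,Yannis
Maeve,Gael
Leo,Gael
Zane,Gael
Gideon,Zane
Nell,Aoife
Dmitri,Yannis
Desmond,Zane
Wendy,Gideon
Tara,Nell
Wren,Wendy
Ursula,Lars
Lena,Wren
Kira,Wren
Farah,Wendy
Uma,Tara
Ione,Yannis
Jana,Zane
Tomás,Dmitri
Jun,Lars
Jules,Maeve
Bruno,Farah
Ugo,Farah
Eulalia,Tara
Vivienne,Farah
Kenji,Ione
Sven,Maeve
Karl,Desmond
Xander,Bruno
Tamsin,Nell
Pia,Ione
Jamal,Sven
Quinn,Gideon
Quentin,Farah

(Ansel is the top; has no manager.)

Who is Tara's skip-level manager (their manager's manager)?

Tara reports to Nell, and Nell reports to Aoife. So Tara's skip-level manager is Aoife.

Aoife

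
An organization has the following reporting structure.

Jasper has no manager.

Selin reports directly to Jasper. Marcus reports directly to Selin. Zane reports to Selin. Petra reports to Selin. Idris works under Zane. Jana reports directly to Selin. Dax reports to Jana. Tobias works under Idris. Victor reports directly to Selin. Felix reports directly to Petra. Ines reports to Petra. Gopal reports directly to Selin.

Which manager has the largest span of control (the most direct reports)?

Direct-report counts: Jasper has 1; Selin has 6; Jana has 1; Petra has 2; Zane has 1; Idris has 1. The largest is 6, held by Selin.

Selin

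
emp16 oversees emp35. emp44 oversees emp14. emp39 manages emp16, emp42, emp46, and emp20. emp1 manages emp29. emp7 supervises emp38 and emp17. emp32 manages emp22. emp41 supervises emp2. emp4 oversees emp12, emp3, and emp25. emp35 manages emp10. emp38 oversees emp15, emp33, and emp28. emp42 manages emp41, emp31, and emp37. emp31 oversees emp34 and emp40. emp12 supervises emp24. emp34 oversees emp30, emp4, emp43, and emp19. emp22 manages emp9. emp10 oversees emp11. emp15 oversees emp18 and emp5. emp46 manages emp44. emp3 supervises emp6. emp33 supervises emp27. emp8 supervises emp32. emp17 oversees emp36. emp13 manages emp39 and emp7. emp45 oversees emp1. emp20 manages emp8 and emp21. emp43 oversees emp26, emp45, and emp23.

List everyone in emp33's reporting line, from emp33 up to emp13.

emp33 -> emp38 -> emp7 -> emp13

emp33 reports to emp38. emp38 reports to emp7. emp7 reports to emp13. emp13 is at the top.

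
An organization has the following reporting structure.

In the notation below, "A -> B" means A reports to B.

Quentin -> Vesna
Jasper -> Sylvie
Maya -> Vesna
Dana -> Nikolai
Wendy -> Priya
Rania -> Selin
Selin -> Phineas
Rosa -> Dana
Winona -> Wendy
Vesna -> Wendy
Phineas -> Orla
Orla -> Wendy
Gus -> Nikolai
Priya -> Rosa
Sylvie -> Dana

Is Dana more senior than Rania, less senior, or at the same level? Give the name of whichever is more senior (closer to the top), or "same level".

Dana

Dana is 1 level below Nikolai; Rania is 8. Dana is higher.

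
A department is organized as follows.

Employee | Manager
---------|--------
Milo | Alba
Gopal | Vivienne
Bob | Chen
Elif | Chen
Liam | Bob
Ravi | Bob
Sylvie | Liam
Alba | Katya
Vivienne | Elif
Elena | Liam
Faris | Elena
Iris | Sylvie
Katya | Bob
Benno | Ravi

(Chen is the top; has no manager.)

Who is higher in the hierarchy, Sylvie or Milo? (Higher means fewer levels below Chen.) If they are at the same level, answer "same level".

Sylvie is 3 levels below Chen; Milo is 4. Sylvie is higher.

Sylvie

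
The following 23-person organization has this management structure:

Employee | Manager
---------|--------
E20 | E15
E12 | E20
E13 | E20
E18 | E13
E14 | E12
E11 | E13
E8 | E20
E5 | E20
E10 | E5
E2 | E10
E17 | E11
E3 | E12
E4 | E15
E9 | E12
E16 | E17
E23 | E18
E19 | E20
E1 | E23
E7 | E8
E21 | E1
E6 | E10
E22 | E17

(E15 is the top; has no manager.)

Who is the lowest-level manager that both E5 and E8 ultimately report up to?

E5's chain of managers is E20, E15. E8's chain of managers is E20, E15. The first manager that appears in both chains is E20.

E20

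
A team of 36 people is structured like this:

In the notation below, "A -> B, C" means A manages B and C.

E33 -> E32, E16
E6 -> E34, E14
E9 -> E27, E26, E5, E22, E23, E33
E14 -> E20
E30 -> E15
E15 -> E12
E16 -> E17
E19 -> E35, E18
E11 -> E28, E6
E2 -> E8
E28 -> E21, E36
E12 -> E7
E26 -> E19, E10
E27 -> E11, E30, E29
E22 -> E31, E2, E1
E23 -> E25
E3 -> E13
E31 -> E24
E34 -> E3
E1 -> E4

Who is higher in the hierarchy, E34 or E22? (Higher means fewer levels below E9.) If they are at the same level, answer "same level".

E34 is 4 levels below E9; E22 is 1. E22 is higher.

E22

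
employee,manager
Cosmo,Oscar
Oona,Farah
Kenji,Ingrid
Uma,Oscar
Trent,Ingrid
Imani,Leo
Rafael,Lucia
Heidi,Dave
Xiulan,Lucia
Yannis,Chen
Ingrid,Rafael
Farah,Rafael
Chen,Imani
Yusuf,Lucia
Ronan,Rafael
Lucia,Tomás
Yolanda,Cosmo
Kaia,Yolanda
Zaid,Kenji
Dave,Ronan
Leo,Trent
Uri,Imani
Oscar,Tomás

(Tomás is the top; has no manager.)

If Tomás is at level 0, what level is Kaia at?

Chain from Kaia up to Tomás: Kaia → Yolanda → Cosmo → Oscar → Tomás. That is 4 steps up, so Kaia is 4 levels below Tomás.

4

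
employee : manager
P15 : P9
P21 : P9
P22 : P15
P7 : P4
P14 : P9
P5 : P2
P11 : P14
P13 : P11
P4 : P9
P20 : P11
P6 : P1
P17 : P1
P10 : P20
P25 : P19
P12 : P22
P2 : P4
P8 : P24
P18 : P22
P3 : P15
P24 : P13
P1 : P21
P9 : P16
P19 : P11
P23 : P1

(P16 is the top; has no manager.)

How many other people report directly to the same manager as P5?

P5 reports to P2, and P2 has no other direct reports. P5 has 0 peers.

0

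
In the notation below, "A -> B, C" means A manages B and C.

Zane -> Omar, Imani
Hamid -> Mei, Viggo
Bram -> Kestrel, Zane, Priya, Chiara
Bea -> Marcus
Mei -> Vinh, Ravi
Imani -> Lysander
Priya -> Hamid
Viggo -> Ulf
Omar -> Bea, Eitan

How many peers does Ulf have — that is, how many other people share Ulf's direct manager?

Ulf reports to Viggo, and Viggo has no other direct reports. Ulf has 0 peers.

0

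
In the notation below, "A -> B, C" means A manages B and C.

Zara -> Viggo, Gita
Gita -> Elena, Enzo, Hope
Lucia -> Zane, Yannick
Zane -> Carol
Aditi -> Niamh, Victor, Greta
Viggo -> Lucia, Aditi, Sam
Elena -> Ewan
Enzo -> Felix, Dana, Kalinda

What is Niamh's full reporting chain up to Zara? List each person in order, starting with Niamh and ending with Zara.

Niamh -> Aditi -> Viggo -> Zara

Niamh reports to Aditi. Aditi reports to Viggo. Viggo reports to Zara. Zara is at the top.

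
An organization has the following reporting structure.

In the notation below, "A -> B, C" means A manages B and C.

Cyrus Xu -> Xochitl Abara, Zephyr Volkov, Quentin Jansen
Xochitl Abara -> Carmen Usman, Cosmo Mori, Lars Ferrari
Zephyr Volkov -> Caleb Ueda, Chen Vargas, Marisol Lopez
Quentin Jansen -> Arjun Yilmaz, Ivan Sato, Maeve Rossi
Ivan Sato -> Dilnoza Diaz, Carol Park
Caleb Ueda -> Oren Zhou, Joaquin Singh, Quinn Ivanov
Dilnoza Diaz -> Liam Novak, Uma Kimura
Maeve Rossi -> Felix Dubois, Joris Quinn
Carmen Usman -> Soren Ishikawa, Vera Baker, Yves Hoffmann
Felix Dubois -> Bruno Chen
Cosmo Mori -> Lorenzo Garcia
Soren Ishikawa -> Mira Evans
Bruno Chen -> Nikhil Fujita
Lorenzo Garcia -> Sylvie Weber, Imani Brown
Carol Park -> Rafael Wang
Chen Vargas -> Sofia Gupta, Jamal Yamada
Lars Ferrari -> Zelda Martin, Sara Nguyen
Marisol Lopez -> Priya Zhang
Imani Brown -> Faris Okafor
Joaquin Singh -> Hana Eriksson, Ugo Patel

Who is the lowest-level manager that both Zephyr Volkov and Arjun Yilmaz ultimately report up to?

Cyrus Xu

Zephyr Volkov's chain of managers is Cyrus Xu. Arjun Yilmaz's chain of managers is Quentin Jansen, Cyrus Xu. The first manager that appears in both chains is Cyrus Xu.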